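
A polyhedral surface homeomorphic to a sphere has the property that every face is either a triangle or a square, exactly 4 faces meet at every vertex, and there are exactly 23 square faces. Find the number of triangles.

Let x be the number of triangles; then F = 23 + x.
Edge–face incidences: 2E = 4·23 + 3·x = 92 + 3x.
Every vertex has degree 4, so 4V = 2E.
Euler: V − E + F = 2 ⇒ (2E)/4 − E + (23 + x) = 2.
Multiply by 8: 2·(2E) − 4·(2E) + 8·(23 + x) = 16, i.e. 184 + 8x − 2·(92 + 3x) = 16.
Collecting terms: 2x = 16, so x = 8.
Then 2E = 92 + 3·8 = 116, so E = 58, V = 2E/4 = 29, F = 23 + 8 = 31.

8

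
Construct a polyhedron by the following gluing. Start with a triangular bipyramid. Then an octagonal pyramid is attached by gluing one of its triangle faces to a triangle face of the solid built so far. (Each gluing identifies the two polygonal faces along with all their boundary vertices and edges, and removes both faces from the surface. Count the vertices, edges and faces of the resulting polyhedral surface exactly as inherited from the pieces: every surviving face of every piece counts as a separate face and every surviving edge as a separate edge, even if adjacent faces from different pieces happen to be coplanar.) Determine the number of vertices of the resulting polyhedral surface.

11

A triangular bipyramid: V=5, E=9, F=6.
Attach an octagonal pyramid (V=9, E=16, F=9) along a 3-gon: merge 3 vertices and 3 edges, delete both glued faces → V=11, E=22, F=13.
Check: V − E + F = 11 − 22 + 13 = 2.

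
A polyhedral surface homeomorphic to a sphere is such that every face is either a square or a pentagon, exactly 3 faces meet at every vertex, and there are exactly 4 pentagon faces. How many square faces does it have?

Let x be the number of squares; then F = 4 + x.
Edge–face incidences: 2E = 5·4 + 4·x = 20 + 4x.
Every vertex has degree 3, so 3V = 2E.
Euler: V − E + F = 2 ⇒ (2E)/3 − E + (4 + x) = 2.
Multiply by 6: 2·(2E) − 3·(2E) + 6·(4 + x) = 12, i.e. 24 + 6x − (20 + 4x) = 12.
Collecting terms: 2x + 4 = 12, so 2x = 8, so x = 4.
Then 2E = 20 + 4·4 = 36, so E = 18, V = 2E/3 = 12, F = 4 + 4 = 8.

4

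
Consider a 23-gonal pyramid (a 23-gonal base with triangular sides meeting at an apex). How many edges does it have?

A pyramid on an n-gon base has one n-gon and n triangles: V = 23 + 1 = 24, E = 2·23 = 46, F = 23 + 1 = 24.
Check: V − E + F = 24 − 46 + 24 = 2.

46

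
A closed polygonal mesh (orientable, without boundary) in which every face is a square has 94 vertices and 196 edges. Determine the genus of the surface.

Every face is a square and each edge borders two faces, so 4F = 2·196, giving F = 98.
χ = V − E + F = 94 − 196 + 98 = -4.
For a closed orientable surface χ = 2 − 2g, so g = (2 − (-4))/2 = 3.

3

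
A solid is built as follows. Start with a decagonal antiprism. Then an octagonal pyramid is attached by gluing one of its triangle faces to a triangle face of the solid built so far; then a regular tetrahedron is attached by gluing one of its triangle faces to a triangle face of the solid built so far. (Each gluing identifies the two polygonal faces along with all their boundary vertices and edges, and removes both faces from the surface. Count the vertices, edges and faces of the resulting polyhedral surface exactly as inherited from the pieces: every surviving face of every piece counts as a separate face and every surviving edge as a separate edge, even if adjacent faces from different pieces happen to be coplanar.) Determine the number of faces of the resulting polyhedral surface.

A decagonal antiprism: V=20, E=40, F=22.
Attach an octagonal pyramid (V=9, E=16, F=9) along a 3-gon: merge 3 vertices and 3 edges, delete both glued faces → V=26, E=53, F=29.
Attach a regular tetrahedron (V=4, E=6, F=4) along a 3-gon: merge 3 vertices and 3 edges, delete both glued faces → V=27, E=56, F=31.
Check: V − E + F = 27 − 56 + 31 = 2.

31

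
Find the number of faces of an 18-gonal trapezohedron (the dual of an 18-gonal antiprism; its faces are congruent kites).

36

The n-trapezohedron (dual of the n-antiprism) has V = 2·18 + 2 = 38, E = 4·18 = 72, F = 2·18 = 36.
Check: V − E + F = 38 − 72 + 36 = 2.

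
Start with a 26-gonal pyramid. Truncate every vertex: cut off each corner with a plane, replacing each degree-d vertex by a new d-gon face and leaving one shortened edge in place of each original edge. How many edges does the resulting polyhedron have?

156

The base solid has V = 27, E = 52, F = 27.
Truncation replaces each original edge-end by a new vertex, so V′ = 2E = 104.
Each original edge survives, and each old vertex of degree d contributes d new edges; summing degrees gives Σd = 2E, so E′ = E + 2E = 3E = 156.
Each original face survives and each original vertex becomes one new face: F′ = F + V = 54.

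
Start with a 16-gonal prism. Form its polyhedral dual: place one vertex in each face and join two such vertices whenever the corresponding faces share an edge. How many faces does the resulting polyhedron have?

32

The base solid has V = 32, E = 48, F = 18.
The dual swaps V and F and preserves E: V′ = F = 18, E′ = E = 48, F′ = V = 32.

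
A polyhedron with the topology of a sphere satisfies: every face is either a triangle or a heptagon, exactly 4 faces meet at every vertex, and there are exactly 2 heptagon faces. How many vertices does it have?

Let x be the number of triangles; then F = 2 + x.
Edge–face incidences: 2E = 7·2 + 3·x = 14 + 3x.
Every vertex has degree 4, so 4V = 2E.
Euler: V − E + F = 2 ⇒ (2E)/4 − E + (2 + x) = 2.
Multiply by 8: 2·(2E) − 4·(2E) + 8·(2 + x) = 16, i.e. 16 + 8x − 2·(14 + 3x) = 16.
Collecting terms: 2x − 12 = 16, so 2x = 28, so x = 14.
Then 2E = 14 + 3·14 = 56, so E = 28, V = 2E/4 = 14, F = 2 + 14 = 16.

14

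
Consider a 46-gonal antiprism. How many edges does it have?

An antiprism on an n-gon has two n-gon caps and 2n triangles: V = 2·46 = 92, E = 4·46 = 184, F = 2·46 + 2 = 94.

184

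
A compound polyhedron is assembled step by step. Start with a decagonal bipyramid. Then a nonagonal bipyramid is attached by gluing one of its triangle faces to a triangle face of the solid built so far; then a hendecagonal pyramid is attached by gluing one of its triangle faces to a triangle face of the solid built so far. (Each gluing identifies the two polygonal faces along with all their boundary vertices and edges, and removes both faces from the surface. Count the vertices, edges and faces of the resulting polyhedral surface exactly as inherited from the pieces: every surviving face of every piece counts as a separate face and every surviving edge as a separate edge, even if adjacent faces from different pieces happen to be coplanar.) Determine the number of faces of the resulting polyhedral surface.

A decagonal bipyramid: V=12, E=30, F=20.
Attach a nonagonal bipyramid (V=11, E=27, F=18) along a 3-gon: merge 3 vertices and 3 edges, delete both glued faces → V=20, E=54, F=36.
Attach a hendecagonal pyramid (V=12, E=22, F=12) along a 3-gon: merge 3 vertices and 3 edges, delete both glued faces → V=29, E=73, F=46.
Check: V − E + F = 29 − 73 + 46 = 2.

46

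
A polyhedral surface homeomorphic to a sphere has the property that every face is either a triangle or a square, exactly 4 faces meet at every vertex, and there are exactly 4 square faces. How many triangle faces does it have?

Let x be the number of triangles; then F = 4 + x.
Edge–face incidences: 2E = 4·4 + 3·x = 16 + 3x.
Every vertex has degree 4, so 4V = 2E.
Euler: V − E + F = 2 ⇒ (2E)/4 − E + (4 + x) = 2.
Multiply by 8: 2·(2E) − 4·(2E) + 8·(4 + x) = 16, i.e. 32 + 8x − 2·(16 + 3x) = 16.
Collecting terms: 2x = 16, so x = 8.
Then 2E = 16 + 3·8 = 40, so E = 20, V = 2E/4 = 10, F = 4 + 8 = 12.

8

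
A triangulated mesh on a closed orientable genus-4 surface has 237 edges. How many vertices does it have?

χ = 2 − 2·4 = -6, and every face is a triangle so 3F = 2E.
F = 2E/3 = 158. Then V = -6 + E − F = -6 + 237 − 158 = 73.

73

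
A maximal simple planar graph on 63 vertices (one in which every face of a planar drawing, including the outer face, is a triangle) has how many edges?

183

In a plane triangulation 3F = 2E and V − E + F = 2, so E = 3V − 6 = 3·63 − 6 = 183.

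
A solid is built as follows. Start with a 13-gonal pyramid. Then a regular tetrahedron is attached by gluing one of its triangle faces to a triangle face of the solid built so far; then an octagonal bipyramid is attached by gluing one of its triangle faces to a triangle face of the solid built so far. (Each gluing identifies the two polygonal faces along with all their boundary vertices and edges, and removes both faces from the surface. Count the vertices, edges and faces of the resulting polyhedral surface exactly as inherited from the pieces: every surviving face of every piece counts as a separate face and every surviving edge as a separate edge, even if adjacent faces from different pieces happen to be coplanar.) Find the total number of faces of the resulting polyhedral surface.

A 13-gonal pyramid: V=14, E=26, F=14.
Attach a regular tetrahedron (V=4, E=6, F=4) along a 3-gon: merge 3 vertices and 3 edges, delete both glued faces → V=15, E=29, F=16.
Attach an octagonal bipyramid (V=10, E=24, F=16) along a 3-gon: merge 3 vertices and 3 edges, delete both glued faces → V=22, E=50, F=30.
Check: V − E + F = 22 − 50 + 30 = 2.

30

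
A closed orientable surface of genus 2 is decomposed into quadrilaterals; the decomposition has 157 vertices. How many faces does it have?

159

χ = 2 − 2·2 = -2, and every face is a square so 4F = 2E.
V − E + F = -2 with E = 4F/2 gives 157 − (4/2 − 1)·F = -2, so F = 159 and E = 318.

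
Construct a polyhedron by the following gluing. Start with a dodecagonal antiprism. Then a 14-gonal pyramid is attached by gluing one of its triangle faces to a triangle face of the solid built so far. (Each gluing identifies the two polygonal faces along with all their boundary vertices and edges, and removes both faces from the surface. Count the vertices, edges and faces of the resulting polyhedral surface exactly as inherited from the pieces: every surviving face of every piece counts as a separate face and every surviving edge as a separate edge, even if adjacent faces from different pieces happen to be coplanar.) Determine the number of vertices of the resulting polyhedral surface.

36

A dodecagonal antiprism: V=24, E=48, F=26.
Attach a 14-gonal pyramid (V=15, E=28, F=15) along a 3-gon: merge 3 vertices and 3 edges, delete both glued faces → V=36, E=73, F=39.
Check: V − E + F = 36 − 73 + 39 = 2.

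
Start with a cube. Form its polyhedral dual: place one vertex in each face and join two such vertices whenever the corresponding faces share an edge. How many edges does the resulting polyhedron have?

The base solid has V = 8, E = 12, F = 6.
The dual swaps V and F and preserves E: V′ = F = 6, E′ = E = 12, F′ = V = 8.

12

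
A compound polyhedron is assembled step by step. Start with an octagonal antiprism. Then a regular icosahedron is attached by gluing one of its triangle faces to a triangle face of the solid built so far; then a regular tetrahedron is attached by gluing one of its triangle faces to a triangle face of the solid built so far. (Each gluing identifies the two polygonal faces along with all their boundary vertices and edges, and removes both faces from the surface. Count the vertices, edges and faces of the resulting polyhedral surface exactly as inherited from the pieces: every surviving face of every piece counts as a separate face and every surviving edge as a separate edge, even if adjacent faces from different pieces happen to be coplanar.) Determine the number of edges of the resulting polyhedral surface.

An octagonal antiprism: V=16, E=32, F=18.
Attach a regular icosahedron (V=12, E=30, F=20) along a 3-gon: merge 3 vertices and 3 edges, delete both glued faces → V=25, E=59, F=36.
Attach a regular tetrahedron (V=4, E=6, F=4) along a 3-gon: merge 3 vertices and 3 edges, delete both glued faces → V=26, E=62, F=38.
Check: V − E + F = 26 − 62 + 38 = 2.

62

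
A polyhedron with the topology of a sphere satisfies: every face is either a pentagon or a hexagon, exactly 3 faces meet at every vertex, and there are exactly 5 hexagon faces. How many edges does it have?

Let x be the number of pentagons; then F = 5 + x.
Edge–face incidences: 2E = 6·5 + 5·x = 30 + 5x.
Every vertex has degree 3, so 3V = 2E.
Euler: V − E + F = 2 ⇒ (2E)/3 − E + (5 + x) = 2.
Multiply by 6: 2·(2E) − 3·(2E) + 6·(5 + x) = 12, i.e. 30 + 6x − (30 + 5x) = 12.
Collecting terms: x = 12.
Then 2E = 30 + 5·12 = 90, so E = 45, V = 2E/3 = 30, F = 5 + 12 = 17.

45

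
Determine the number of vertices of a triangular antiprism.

6

An antiprism on an n-gon has two n-gon caps and 2n triangles: V = 2·3 = 6, E = 4·3 = 12, F = 2·3 + 2 = 8.
Check: V − E + F = 6 − 12 + 8 = 2.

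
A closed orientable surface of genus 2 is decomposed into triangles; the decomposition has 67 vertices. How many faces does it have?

138

χ = 2 − 2·2 = -2, and every face is a triangle so 3F = 2E.
V − E + F = -2 with E = 3F/2 gives 67 − (3/2 − 1)·F = -2, so F = 138 and E = 207.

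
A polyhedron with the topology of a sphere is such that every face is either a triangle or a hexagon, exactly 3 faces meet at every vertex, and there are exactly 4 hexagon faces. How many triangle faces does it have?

Let x be the number of triangles; then F = 4 + x.
Edge–face incidences: 2E = 6·4 + 3·x = 24 + 3x.
Every vertex has degree 3, so 3V = 2E.
Euler: V − E + F = 2 ⇒ (2E)/3 − E + (4 + x) = 2.
Multiply by 6: 2·(2E) − 3·(2E) + 6·(4 + x) = 12, i.e. 24 + 6x − (24 + 3x) = 12.
Collecting terms: 3x = 12, so x = 4.
Then 2E = 24 + 3·4 = 36, so E = 18, V = 2E/3 = 12, F = 4 + 4 = 8.

4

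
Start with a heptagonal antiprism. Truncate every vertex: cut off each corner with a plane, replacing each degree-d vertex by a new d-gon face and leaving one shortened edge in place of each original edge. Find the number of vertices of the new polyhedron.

56

The base solid has V = 14, E = 28, F = 16.
Truncation replaces each original edge-end by a new vertex, so V′ = 2E = 56.
Each original edge survives, and each old vertex of degree d contributes d new edges; summing degrees gives Σd = 2E, so E′ = E + 2E = 3E = 84.
Each original face survives and each original vertex becomes one new face: F′ = F + V = 30.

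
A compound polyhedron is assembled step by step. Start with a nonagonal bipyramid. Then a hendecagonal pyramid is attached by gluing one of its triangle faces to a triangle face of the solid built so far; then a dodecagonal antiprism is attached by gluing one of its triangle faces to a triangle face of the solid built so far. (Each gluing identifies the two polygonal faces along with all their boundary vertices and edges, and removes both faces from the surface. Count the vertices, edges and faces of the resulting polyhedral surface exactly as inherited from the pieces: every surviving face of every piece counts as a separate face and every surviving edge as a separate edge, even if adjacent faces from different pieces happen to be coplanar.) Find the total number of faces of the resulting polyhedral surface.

A nonagonal bipyramid: V=11, E=27, F=18.
Attach a hendecagonal pyramid (V=12, E=22, F=12) along a 3-gon: merge 3 vertices and 3 edges, delete both glued faces → V=20, E=46, F=28.
Attach a dodecagonal antiprism (V=24, E=48, F=26) along a 3-gon: merge 3 vertices and 3 edges, delete both glued faces → V=41, E=91, F=52.
Check: V − E + F = 41 − 91 + 52 = 2.

52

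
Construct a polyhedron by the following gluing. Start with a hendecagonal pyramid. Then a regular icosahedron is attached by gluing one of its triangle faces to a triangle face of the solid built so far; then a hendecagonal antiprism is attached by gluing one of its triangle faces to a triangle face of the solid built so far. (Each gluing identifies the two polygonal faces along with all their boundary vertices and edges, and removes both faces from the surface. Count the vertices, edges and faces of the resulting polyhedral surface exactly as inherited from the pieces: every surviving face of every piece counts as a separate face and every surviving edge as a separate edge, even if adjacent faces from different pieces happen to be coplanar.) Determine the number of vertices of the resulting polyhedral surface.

A hendecagonal pyramid: V=12, E=22, F=12.
Attach a regular icosahedron (V=12, E=30, F=20) along a 3-gon: merge 3 vertices and 3 edges, delete both glued faces → V=21, E=49, F=30.
Attach a hendecagonal antiprism (V=22, E=44, F=24) along a 3-gon: merge 3 vertices and 3 edges, delete both glued faces → V=40, E=90, F=52.
Check: V − E + F = 40 − 90 + 52 = 2.

40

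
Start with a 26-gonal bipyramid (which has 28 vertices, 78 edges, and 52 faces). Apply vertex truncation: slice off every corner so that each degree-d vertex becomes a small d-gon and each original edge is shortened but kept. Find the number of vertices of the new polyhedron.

Truncation replaces each original edge-end by a new vertex, so V′ = 2E = 156.
Each original edge survives, and each old vertex of degree d contributes d new edges; summing degrees gives Σd = 2E, so E′ = E + 2E = 3E = 234.
Each original face survives and each original vertex becomes one new face: F′ = F + V = 80.

156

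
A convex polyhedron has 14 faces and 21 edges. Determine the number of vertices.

Here V − E + F = 2.
V = 2 + E − F = 2 + 21 − 14 = 9.

9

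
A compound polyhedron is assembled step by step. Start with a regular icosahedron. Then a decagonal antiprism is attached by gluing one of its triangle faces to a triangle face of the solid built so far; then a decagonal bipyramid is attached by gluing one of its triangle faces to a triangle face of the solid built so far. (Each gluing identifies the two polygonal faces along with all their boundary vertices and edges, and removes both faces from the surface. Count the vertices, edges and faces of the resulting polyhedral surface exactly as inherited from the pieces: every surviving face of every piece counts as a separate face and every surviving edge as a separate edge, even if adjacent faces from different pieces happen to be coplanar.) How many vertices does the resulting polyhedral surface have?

A regular icosahedron: V=12, E=30, F=20.
Attach a decagonal antiprism (V=20, E=40, F=22) along a 3-gon: merge 3 vertices and 3 edges, delete both glued faces → V=29, E=67, F=40.
Attach a decagonal bipyramid (V=12, E=30, F=20) along a 3-gon: merge 3 vertices and 3 edges, delete both glued faces → V=38, E=94, F=58.
Check: V − E + F = 38 − 94 + 58 = 2.

38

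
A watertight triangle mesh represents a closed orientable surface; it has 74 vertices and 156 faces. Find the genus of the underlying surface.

3

Every face is a triangle, so 2E = 3·156 = 468, giving E = 234.
χ = V − E + F = 74 − 234 + 156 = -4.
For a closed orientable surface χ = 2 − 2g, so g = (2 − (-4))/2 = 3.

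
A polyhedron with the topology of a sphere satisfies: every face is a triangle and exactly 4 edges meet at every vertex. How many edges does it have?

12

Each face has 3 edges and each edge borders two faces, so 2E = 3F.
Each vertex has degree 4, so 4V = 2E and hence V = 3F/4.
Euler: V − E + F = 2 ⇒ (3F/4) − (3F/2) + F = 2.
Multiply by 8: (6 − 12 + 8)F = 16, i.e. 2F = 16.
So F = 8, E = 3·8/2 = 12, V = 3·8/4 = 6.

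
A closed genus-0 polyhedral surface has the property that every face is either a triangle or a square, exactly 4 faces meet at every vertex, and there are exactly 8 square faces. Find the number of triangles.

8

Let x be the number of triangles; then F = 8 + x.
Edge–face incidences: 2E = 4·8 + 3·x = 32 + 3x.
Every vertex has degree 4, so 4V = 2E.
Euler: V − E + F = 2 ⇒ (2E)/4 − E + (8 + x) = 2.
Multiply by 8: 2·(2E) − 4·(2E) + 8·(8 + x) = 16, i.e. 64 + 8x − 2·(32 + 3x) = 16.
Collecting terms: 2x = 16, so x = 8.
Then 2E = 32 + 3·8 = 56, so E = 28, V = 2E/4 = 14, F = 8 + 8 = 16.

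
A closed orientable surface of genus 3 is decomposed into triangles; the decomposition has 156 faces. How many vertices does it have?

74

χ = 2 − 2·3 = -4, and every face is a triangle so 3F = 2E.
E = 3·156/2 = 234. Then V = -4 + E − F = -4 + 234 − 156 = 74.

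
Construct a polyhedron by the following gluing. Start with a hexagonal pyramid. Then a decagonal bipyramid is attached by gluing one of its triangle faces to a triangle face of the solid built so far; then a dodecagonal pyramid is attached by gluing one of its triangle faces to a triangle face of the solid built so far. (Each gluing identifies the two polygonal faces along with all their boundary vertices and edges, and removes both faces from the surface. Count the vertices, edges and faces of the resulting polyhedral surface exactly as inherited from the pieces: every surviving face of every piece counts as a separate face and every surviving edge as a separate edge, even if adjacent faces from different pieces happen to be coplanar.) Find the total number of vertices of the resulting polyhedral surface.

A hexagonal pyramid: V=7, E=12, F=7.
Attach a decagonal bipyramid (V=12, E=30, F=20) along a 3-gon: merge 3 vertices and 3 edges, delete both glued faces → V=16, E=39, F=25.
Attach a dodecagonal pyramid (V=13, E=24, F=13) along a 3-gon: merge 3 vertices and 3 edges, delete both glued faces → V=26, E=60, F=36.
Check: V − E + F = 26 − 60 + 36 = 2.

26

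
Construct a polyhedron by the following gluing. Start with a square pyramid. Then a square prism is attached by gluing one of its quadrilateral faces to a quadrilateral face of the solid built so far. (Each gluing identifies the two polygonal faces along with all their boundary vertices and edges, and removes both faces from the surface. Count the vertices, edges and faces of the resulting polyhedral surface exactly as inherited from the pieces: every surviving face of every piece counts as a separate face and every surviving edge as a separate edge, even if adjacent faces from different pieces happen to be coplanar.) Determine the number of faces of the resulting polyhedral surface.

A square pyramid: V=5, E=8, F=5.
Attach a square prism (V=8, E=12, F=6) along a 4-gon: merge 4 vertices and 4 edges, delete both glued faces → V=9, E=16, F=9.
Check: V − E + F = 9 − 16 + 9 = 2.

9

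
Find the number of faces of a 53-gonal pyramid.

A pyramid on an n-gon base has one n-gon and n triangles: V = 53 + 1 = 54, E = 2·53 = 106, F = 53 + 1 = 54.

54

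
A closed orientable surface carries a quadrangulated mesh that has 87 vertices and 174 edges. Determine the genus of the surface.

Every face is a square and each edge borders two faces, so 4F = 2·174, giving F = 87.
χ = V − E + F = 87 − 174 + 87 = 0.
For a closed orientable surface χ = 2 − 2g, so g = (2 − (0))/2 = 1.

1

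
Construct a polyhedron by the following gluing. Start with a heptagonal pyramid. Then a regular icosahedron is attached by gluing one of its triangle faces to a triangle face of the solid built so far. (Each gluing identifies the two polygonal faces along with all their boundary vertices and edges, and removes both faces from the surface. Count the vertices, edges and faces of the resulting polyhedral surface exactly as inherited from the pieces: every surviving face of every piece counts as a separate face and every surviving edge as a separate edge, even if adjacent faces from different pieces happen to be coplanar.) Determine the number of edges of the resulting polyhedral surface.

A heptagonal pyramid: V=8, E=14, F=8.
Attach a regular icosahedron (V=12, E=30, F=20) along a 3-gon: merge 3 vertices and 3 edges, delete both glued faces → V=17, E=41, F=26.
Check: V − E + F = 17 − 41 + 26 = 2.

41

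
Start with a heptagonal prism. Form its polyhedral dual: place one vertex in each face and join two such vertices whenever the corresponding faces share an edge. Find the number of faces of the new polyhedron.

The base solid has V = 14, E = 21, F = 9.
The dual swaps V and F and preserves E: V′ = F = 9, E′ = E = 21, F′ = V = 14.

14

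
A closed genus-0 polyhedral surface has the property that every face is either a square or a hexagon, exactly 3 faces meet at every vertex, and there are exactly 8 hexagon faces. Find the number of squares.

Let x be the number of squares; then F = 8 + x.
Edge–face incidences: 2E = 6·8 + 4·x = 48 + 4x.
Every vertex has degree 3, so 3V = 2E.
Euler: V − E + F = 2 ⇒ (2E)/3 − E + (8 + x) = 2.
Multiply by 6: 2·(2E) − 3·(2E) + 6·(8 + x) = 12, i.e. 48 + 6x − (48 + 4x) = 12.
Collecting terms: 2x = 12, so x = 6.
Then 2E = 48 + 4·6 = 72, so E = 36, V = 2E/3 = 24, F = 8 + 6 = 14.

6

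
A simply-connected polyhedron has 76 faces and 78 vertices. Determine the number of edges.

Here V − E + F = 2.
E = V + F − (2) = 78 + 76 − (2) = 152.

152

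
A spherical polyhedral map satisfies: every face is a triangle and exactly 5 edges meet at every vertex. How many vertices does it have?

Each face has 3 edges and each edge borders two faces, so 2E = 3F.
Each vertex has degree 5, so 5V = 2E and hence V = 3F/5.
Euler: V − E + F = 2 ⇒ (3F/5) − (3F/2) + F = 2.
Multiply by 10: (6 − 15 + 10)F = 20, i.e. 1F = 20.
So F = 20, E = 3·20/2 = 30, V = 3·20/5 = 12.

12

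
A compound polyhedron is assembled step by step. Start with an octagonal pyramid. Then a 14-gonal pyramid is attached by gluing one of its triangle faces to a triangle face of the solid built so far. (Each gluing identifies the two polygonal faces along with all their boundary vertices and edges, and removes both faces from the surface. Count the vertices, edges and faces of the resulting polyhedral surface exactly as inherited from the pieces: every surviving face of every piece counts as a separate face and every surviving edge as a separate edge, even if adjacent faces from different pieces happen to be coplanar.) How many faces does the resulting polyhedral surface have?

An octagonal pyramid: V=9, E=16, F=9.
Attach a 14-gonal pyramid (V=15, E=28, F=15) along a 3-gon: merge 3 vertices and 3 edges, delete both glued faces → V=21, E=41, F=22.
Check: V − E + F = 21 − 41 + 22 = 2.

22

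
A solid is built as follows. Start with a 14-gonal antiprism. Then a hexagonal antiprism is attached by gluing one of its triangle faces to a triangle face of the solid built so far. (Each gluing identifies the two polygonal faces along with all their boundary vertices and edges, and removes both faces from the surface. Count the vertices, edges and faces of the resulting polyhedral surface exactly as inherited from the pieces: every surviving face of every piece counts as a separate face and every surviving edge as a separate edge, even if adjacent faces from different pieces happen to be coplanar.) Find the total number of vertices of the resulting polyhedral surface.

37

A 14-gonal antiprism: V=28, E=56, F=30.
Attach a hexagonal antiprism (V=12, E=24, F=14) along a 3-gon: merge 3 vertices and 3 edges, delete both glued faces → V=37, E=77, F=42.
Check: V − E + F = 37 − 77 + 42 = 2.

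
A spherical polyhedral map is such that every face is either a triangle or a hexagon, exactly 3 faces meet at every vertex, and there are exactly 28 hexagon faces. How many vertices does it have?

60

Let x be the number of triangles; then F = 28 + x.
Edge–face incidences: 2E = 6·28 + 3·x = 168 + 3x.
Every vertex has degree 3, so 3V = 2E.
Euler: V − E + F = 2 ⇒ (2E)/3 − E + (28 + x) = 2.
Multiply by 6: 2·(2E) − 3·(2E) + 6·(28 + x) = 12, i.e. 168 + 6x − (168 + 3x) = 12.
Collecting terms: 3x = 12, so x = 4.
Then 2E = 168 + 3·4 = 180, so E = 90, V = 2E/3 = 60, F = 28 + 4 = 32.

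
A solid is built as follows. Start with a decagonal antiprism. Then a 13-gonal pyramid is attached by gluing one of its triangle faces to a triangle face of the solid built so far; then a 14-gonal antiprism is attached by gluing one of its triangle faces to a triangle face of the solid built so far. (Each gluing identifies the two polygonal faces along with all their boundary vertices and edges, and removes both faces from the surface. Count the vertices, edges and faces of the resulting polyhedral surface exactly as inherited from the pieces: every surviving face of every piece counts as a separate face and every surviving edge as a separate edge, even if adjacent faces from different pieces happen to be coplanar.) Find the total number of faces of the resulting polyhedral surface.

A decagonal antiprism: V=20, E=40, F=22.
Attach a 13-gonal pyramid (V=14, E=26, F=14) along a 3-gon: merge 3 vertices and 3 edges, delete both glued faces → V=31, E=63, F=34.
Attach a 14-gonal antiprism (V=28, E=56, F=30) along a 3-gon: merge 3 vertices and 3 edges, delete both glued faces → V=56, E=116, F=62.
Check: V − E + F = 56 − 116 + 62 = 2.

62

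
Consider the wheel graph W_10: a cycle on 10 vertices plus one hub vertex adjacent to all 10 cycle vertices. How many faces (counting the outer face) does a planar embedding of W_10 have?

11

W_10 has V = 10 + 1 = 11 vertices and E = 2·10 = 20 edges.
By Euler's formula F = 2 − V + E = 2 − 11 + 20 = 11.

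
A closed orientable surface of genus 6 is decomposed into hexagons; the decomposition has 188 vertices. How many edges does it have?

χ = 2 − 2·6 = -10, and every face is a hexagon so 6F = 2E.
V − E + F = -10 with E = 6F/2 gives 188 − (6/2 − 1)·F = -10, so F = 99 and E = 297.

297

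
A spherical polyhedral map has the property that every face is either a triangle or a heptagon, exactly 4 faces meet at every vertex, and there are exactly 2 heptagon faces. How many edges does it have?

28

Let x be the number of triangles; then F = 2 + x.
Edge–face incidences: 2E = 7·2 + 3·x = 14 + 3x.
Every vertex has degree 4, so 4V = 2E.
Euler: V − E + F = 2 ⇒ (2E)/4 − E + (2 + x) = 2.
Multiply by 8: 2·(2E) − 4·(2E) + 8·(2 + x) = 16, i.e. 16 + 8x − 2·(14 + 3x) = 16.
Collecting terms: 2x − 12 = 16, so 2x = 28, so x = 14.
Then 2E = 14 + 3·14 = 56, so E = 28, V = 2E/4 = 14, F = 2 + 14 = 16.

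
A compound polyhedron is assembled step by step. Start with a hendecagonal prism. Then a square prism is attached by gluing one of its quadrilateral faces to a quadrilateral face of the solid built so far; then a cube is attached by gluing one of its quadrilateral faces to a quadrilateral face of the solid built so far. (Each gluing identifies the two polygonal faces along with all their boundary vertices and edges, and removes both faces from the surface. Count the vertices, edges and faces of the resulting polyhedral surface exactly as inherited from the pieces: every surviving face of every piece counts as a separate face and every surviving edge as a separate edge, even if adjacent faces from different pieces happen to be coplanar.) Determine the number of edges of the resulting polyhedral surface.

49

A hendecagonal prism: V=22, E=33, F=13.
Attach a square prism (V=8, E=12, F=6) along a 4-gon: merge 4 vertices and 4 edges, delete both glued faces → V=26, E=41, F=17.
Attach a cube (V=8, E=12, F=6) along a 4-gon: merge 4 vertices and 4 edges, delete both glued faces → V=30, E=49, F=21.
Check: V − E + F = 30 − 49 + 21 = 2.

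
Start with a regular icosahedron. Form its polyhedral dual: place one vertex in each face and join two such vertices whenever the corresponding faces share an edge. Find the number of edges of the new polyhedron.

30

The base solid has V = 12, E = 30, F = 20.
The dual swaps V and F and preserves E: V′ = F = 20, E′ = E = 30, F′ = V = 12.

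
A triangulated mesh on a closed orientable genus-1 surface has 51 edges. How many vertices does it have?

17

χ = 2 − 2·1 = 0, and every face is a triangle so 3F = 2E.
F = 2E/3 = 34. Then V = 0 + E − F = 0 + 51 − 34 = 17.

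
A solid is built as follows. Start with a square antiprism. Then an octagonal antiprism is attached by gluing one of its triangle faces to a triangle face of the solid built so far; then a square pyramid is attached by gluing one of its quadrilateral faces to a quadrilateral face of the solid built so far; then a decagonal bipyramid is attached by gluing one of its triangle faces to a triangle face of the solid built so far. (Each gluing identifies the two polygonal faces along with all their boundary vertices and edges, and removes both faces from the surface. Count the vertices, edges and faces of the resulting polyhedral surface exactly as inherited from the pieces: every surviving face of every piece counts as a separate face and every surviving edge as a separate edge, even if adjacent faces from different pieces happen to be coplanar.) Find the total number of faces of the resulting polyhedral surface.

47

A square antiprism: V=8, E=16, F=10.
Attach an octagonal antiprism (V=16, E=32, F=18) along a 3-gon: merge 3 vertices and 3 edges, delete both glued faces → V=21, E=45, F=26.
Attach a square pyramid (V=5, E=8, F=5) along a 4-gon: merge 4 vertices and 4 edges, delete both glued faces → V=22, E=49, F=29.
Attach a decagonal bipyramid (V=12, E=30, F=20) along a 3-gon: merge 3 vertices and 3 edges, delete both glued faces → V=31, E=76, F=47.
Check: V − E + F = 31 − 76 + 47 = 2.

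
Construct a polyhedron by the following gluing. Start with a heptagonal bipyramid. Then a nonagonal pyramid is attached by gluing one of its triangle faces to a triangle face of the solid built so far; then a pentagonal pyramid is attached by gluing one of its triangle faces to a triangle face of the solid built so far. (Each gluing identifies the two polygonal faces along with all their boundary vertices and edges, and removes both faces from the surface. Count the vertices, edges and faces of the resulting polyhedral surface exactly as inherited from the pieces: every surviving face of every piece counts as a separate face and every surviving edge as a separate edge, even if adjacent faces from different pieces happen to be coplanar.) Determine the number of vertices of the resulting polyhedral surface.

19

A heptagonal bipyramid: V=9, E=21, F=14.
Attach a nonagonal pyramid (V=10, E=18, F=10) along a 3-gon: merge 3 vertices and 3 edges, delete both glued faces → V=16, E=36, F=22.
Attach a pentagonal pyramid (V=6, E=10, F=6) along a 3-gon: merge 3 vertices and 3 edges, delete both glued faces → V=19, E=43, F=26.
Check: V − E + F = 19 − 43 + 26 = 2.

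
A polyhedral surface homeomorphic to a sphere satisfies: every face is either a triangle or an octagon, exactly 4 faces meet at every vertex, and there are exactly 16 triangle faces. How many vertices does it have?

Let x be the number of octagons; then F = 16 + x.
Edge–face incidences: 2E = 3·16 + 8·x = 48 + 8x.
Every vertex has degree 4, so 4V = 2E.
Euler: V − E + F = 2 ⇒ (2E)/4 − E + (16 + x) = 2.
Multiply by 8: 2·(2E) − 4·(2E) + 8·(16 + x) = 16, i.e. 128 + 8x − 2·(48 + 8x) = 16.
Collecting terms: −8x + 32 = 16, so −8x = −16, so x = 2.
Then 2E = 48 + 8·2 = 64, so E = 32, V = 2E/4 = 16, F = 16 + 2 = 18.

16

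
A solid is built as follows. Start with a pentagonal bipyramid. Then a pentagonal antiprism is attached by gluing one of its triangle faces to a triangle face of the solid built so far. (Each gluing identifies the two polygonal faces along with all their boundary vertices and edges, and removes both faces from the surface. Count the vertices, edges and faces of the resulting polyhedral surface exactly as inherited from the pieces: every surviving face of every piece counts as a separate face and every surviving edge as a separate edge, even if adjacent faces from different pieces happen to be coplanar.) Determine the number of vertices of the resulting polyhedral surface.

14

A pentagonal bipyramid: V=7, E=15, F=10.
Attach a pentagonal antiprism (V=10, E=20, F=12) along a 3-gon: merge 3 vertices and 3 edges, delete both glued faces → V=14, E=32, F=20.
Check: V − E + F = 14 − 32 + 20 = 2.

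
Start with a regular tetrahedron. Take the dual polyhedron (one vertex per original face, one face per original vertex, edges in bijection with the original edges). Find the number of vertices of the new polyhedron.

4

The base solid has V = 4, E = 6, F = 4.
The dual swaps V and F and preserves E: V′ = F = 4, E′ = E = 6, F′ = V = 4.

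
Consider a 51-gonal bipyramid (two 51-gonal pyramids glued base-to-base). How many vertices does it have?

A bipyramid over an n-gon has 2n triangular faces and n + 2 vertices: V = 51 + 2 = 53, E = 3·51 = 153, F = 2·51 = 102.
Check: V − E + F = 53 − 153 + 102 = 2.

53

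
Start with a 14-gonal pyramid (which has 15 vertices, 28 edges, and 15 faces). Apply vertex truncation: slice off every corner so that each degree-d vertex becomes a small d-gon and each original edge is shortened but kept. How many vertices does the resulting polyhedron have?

Truncation replaces each original edge-end by a new vertex, so V′ = 2E = 56.
Each original edge survives, and each old vertex of degree d contributes d new edges; summing degrees gives Σd = 2E, so E′ = E + 2E = 3E = 84.
Each original face survives and each original vertex becomes one new face: F′ = F + V = 30.

56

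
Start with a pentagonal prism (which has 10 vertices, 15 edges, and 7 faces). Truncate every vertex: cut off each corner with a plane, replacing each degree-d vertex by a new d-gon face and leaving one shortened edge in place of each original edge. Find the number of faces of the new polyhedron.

17

Truncation replaces each original edge-end by a new vertex, so V′ = 2E = 30.
Each original edge survives, and each old vertex of degree d contributes d new edges; summing degrees gives Σd = 2E, so E′ = E + 2E = 3E = 45.
Each original face survives and each original vertex becomes one new face: F′ = F + V = 17.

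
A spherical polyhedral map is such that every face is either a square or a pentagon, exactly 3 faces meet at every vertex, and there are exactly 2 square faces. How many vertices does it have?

16

Let x be the number of pentagons; then F = 2 + x.
Edge–face incidences: 2E = 4·2 + 5·x = 8 + 5x.
Every vertex has degree 3, so 3V = 2E.
Euler: V − E + F = 2 ⇒ (2E)/3 − E + (2 + x) = 2.
Multiply by 6: 2·(2E) − 3·(2E) + 6·(2 + x) = 12, i.e. 12 + 6x − (8 + 5x) = 12.
Collecting terms: x + 4 = 12, so x = 8.
Then 2E = 8 + 5·8 = 48, so E = 24, V = 2E/3 = 16, F = 2 + 8 = 10.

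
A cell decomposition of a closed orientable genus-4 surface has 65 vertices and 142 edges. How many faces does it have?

For a closed orientable surface of genus 4, χ = 2 − 2·4 = -6.
F = -6 − V + E = -6 − 65 + 142 = 71.

71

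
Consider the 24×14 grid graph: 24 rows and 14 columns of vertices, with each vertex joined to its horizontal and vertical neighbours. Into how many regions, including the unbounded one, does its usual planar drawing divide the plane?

300

The grid has V = 24·14 = 336 vertices and E = 24·13 + 14·23 = 634 edges.
F = 2 − V + E = 2 − 336 + 634 = 300.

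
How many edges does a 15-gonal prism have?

45

A prism on an n-gon has two n-gon bases and n rectangular sides: V = 2·15 = 30, E = 3·15 = 45, F = 15 + 2 = 17.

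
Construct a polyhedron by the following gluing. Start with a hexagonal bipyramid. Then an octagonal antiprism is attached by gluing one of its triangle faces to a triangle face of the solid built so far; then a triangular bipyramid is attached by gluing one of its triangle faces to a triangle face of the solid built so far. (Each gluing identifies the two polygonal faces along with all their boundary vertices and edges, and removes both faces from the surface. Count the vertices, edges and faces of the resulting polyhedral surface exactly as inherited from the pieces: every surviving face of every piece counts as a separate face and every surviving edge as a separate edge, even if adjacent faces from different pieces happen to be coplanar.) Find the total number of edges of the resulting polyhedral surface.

53

A hexagonal bipyramid: V=8, E=18, F=12.
Attach an octagonal antiprism (V=16, E=32, F=18) along a 3-gon: merge 3 vertices and 3 edges, delete both glued faces → V=21, E=47, F=28.
Attach a triangular bipyramid (V=5, E=9, F=6) along a 3-gon: merge 3 vertices and 3 edges, delete both glued faces → V=23, E=53, F=32.
Check: V − E + F = 23 − 53 + 32 = 2.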